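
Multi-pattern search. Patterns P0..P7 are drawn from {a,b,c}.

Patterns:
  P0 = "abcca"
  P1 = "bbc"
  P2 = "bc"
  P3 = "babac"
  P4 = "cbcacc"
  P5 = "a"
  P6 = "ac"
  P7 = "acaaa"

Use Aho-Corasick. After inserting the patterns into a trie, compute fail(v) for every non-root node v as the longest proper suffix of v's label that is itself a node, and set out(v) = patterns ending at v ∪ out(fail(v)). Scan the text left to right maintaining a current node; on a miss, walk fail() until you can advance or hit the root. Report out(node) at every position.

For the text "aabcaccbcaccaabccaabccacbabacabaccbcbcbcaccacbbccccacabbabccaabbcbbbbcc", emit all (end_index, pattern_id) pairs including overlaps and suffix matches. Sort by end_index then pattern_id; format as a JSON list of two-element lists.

Build automaton:
Trie nodes:
  0='ε' goto a→1 b→6 c→14
  1='a' goto b→2 c→20  [P5 ends]
  2='ab' goto c→3
  3='abc' goto c→4
  4='abcc' goto a→5
  5='abcca' goto ·  [P0 ends]
  6='b' goto a→10 b→7 c→9
  7='bb' goto c→8
  8='bbc' goto ·  [P1 ends]
  9='bc' goto ·  [P2 ends]
  10='ba' goto b→11
  11='bab' goto a→12
  12='baba' goto c→13
  13='babac' goto ·  [P3 ends]
  14='c' goto b→15
  15='cb' goto c→16
  16='cbc' goto a→17
  17='cbca' goto c→18
  18='cbcac' goto c→19
  19='cbcacc' goto ·  [P4 ends]
  20='ac' goto a→21  [P6 ends]
  21='aca' goto a→22
  22='acaa' goto a→23
  23='acaaa' goto ·  [P7 ends]

Failure links (BFS by depth):
  fail(1) 'a': from fail(0)=0 chase 'a': 0 ⇒ 0;  out={5}∪out(0)={5}
  fail(6) 'b': from fail(0)=0 chase 'b': 0 ⇒ 0;  out=∅∪out(0)=∅
  fail(14) 'c': from fail(0)=0 chase 'c': 0 ⇒ 0;  out=∅∪out(0)=∅
  fail(2) 'ab': from fail(1)=0 chase 'b': 0 ⇒ 6;  out=∅∪out(6)=∅
  fail(7) 'bb': from fail(6)=0 chase 'b': 0 ⇒ 6;  out=∅∪out(6)=∅
  fail(9) 'bc': from fail(6)=0 chase 'c': 0 ⇒ 14;  out={2}∪out(14)={2}
  fail(10) 'ba': from fail(6)=0 chase 'a': 0 ⇒ 1;  out=∅∪out(1)={5}
  fail(15) 'cb': from fail(14)=0 chase 'b': 0 ⇒ 6;  out=∅∪out(6)=∅
  fail(20) 'ac': from fail(1)=0 chase 'c': 0 ⇒ 14;  out={6}∪out(14)={6}
  fail(3) 'abc': from fail(2)=6 chase 'c': 6 ⇒ 9;  out=∅∪out(9)={2}
  fail(8) 'bbc': from fail(7)=6 chase 'c': 6 ⇒ 9;  out={1}∪out(9)={1,2}
  fail(11) 'bab': from fail(10)=1 chase 'b': 1 ⇒ 2;  out=∅∪out(2)=∅
  fail(16) 'cbc': from fail(15)=6 chase 'c': 6 ⇒ 9;  out=∅∪out(9)={2}
  fail(21) 'aca': from fail(20)=14 chase 'a': 14→0 ⇒ 1;  out=∅∪out(1)={5}
  fail(4) 'abcc': from fail(3)=9 chase 'c': 9→14→0 ⇒ 14;  out=∅∪out(14)=∅
  fail(12) 'baba': from fail(11)=2 chase 'a': 2→6 ⇒ 10;  out=∅∪out(10)={5}
  fail(17) 'cbca': from fail(16)=9 chase 'a': 9→14→0 ⇒ 1;  out=∅∪out(1)={5}
  fail(22) 'acaa': from fail(21)=1 chase 'a': 1→0 ⇒ 1;  out=∅∪out(1)={5}
  fail(5) 'abcca': from fail(4)=14 chase 'a': 14→0 ⇒ 1;  out={0}∪out(1)={0,5}
  fail(13) 'babac': from fail(12)=10 chase 'c': 10→1 ⇒ 20;  out={3}∪out(20)={3,6}
  fail(18) 'cbcac': from fail(17)=1 chase 'c': 1 ⇒ 20;  out=∅∪out(20)={6}
  fail(23) 'acaaa': from fail(22)=1 chase 'a': 1→0 ⇒ 1;  out={7}∪out(1)={5,7}
  fail(19) 'cbcacc': from fail(18)=20 chase 'c': 20→14→0 ⇒ 14;  out={4}∪out(14)={4}

Run:
i=0 'a': node 0→1  emit P5@[0:0]
i=1 'a': node 1→1 ·f  emit P5@[1:1]
i=2 'b': node 1→2
i=3 'c': node 2→3  emit P2@[2:3]
i=4 'a': node 3→1 ·f  emit P5@[4:4]
i=5 'c': node 1→20  emit P6@[4:5]
i=6 'c': node 20→14 ·f
i=7 'b': node 14→15
i=8 'c': node 15→16  emit P2@[7:8]
i=9 'a': node 16→17  emit P5@[9:9]
i=10 'c': node 17→18  emit P6@[9:10]
i=11 'c': node 18→19  emit P4@[6:11]
i=12 'a': node 19→1 ·f  emit P5@[12:12]
i=13 'a': node 1→1 ·f  emit P5@[13:13]
i=14 'b': node 1→2
i=15 'c': node 2→3  emit P2@[14:15]
i=16 'c': node 3→4
i=17 'a': node 4→5  emit P0@[13:17],P5@[17:17]
i=18 'a': node 5→1 ·f  emit P5@[18:18]
i=19 'b': node 1→2
i=20 'c': node 2→3  emit P2@[19:20]
i=21 'c': node 3→4
i=22 'a': node 4→5  emit P0@[18:22],P5@[22:22]
i=23 'c': node 5→20 ·f  emit P6@[22:23]
i=24 'b': node 20→15 ·f
i=25 'a': node 15→10 ·f  emit P5@[25:25]
i=26 'b': node 10→11
i=27 'a': node 11→12  emit P5@[27:27]
i=28 'c': node 12→13  emit P3@[24:28],P6@[27:28]
i=29 'a': node 13→21 ·f  emit P5@[29:29]
i=30 'b': node 21→2 ·f
i=31 'a': node 2→10 ·f  emit P5@[31:31]
i=32 'c': node 10→20 ·f  emit P6@[31:32]
i=33 'c': node 20→14 ·f
i=34 'b': node 14→15
i=35 'c': node 15→16  emit P2@[34:35]
i=36 'b': node 16→15 ·f
i=37 'c': node 15→16  emit P2@[36:37]
i=38 'b': node 16→15 ·f
i=39 'c': node 15→16  emit P2@[38:39]
i=40 'a': node 16→17  emit P5@[40:40]
i=41 'c': node 17→18  emit P6@[40:41]
i=42 'c': node 18→19  emit P4@[37:42]
i=43 'a': node 19→1 ·f  emit P5@[43:43]
i=44 'c': node 1→20  emit P6@[43:44]
i=45 'b': node 20→15 ·f
i=46 'b': node 15→7 ·f
i=47 'c': node 7→8  emit P1@[45:47],P2@[46:47]
i=48 'c': node 8→14 ·f
i=49 'c': node 14→14 ·f
i=50 'c': node 14→14 ·f
i=51 'a': node 14→1 ·f  emit P5@[51:51]
i=52 'c': node 1→20  emit P6@[51:52]
i=53 'a': node 20→21  emit P5@[53:53]
i=54 'b': node 21→2 ·f
i=55 'b': node 2→7 ·f
i=56 'a': node 7→10 ·f  emit P5@[56:56]
i=57 'b': node 10→11
i=58 'c': node 11→3 ·f  emit P2@[57:58]
i=59 'c': node 3→4
i=60 'a': node 4→5  emit P0@[56:60],P5@[60:60]
i=61 'a': node 5→1 ·f  emit P5@[61:61]
i=62 'b': node 1→2
i=63 'b': node 2→7 ·f
i=64 'c': node 7→8  emit P1@[62:64],P2@[63:64]
i=65 'b': node 8→15 ·f
i=66 'b': node 15→7 ·f
i=67 'b': node 7→7 ·f
i=68 'b': node 7→7 ·f
i=69 'c': node 7→8  emit P1@[67:69],P2@[68:69]
i=70 'c': node 8→14 ·f

All matches (sorted): [[0,5],[1,5],[3,2],[4,5],[5,6],[8,2],[9,5],[10,6],[11,4],[12,5],[13,5],[15,2],[17,0],[17,5],[18,5],[20,2],[22,0],[22,5],[23,6],[25,5],[27,5],[28,3],[28,6],[29,5],[31,5],[32,6],[35,2],[37,2],[39,2],[40,5],[41,6],[42,4],[43,5],[44,6],[47,1],[47,2],[51,5],[52,6],[53,5],[56,5],[58,2],[60,0],[60,5],[61,5],[64,1],[64,2],[69,1],[69,2]]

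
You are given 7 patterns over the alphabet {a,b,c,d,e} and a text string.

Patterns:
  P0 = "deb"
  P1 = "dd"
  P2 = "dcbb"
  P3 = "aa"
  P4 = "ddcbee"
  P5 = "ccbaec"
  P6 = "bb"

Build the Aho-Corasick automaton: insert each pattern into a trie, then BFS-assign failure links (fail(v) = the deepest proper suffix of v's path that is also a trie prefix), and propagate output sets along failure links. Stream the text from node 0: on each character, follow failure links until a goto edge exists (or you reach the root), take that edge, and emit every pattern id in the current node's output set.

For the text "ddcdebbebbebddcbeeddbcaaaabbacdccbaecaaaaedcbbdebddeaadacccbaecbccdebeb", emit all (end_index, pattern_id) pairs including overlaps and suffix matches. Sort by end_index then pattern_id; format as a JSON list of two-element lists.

Build:
Trie nodes:
  0='ε' goto a→8 b→20 c→14 d→1
  1='d' goto c→5 d→4 e→2
  2='de' goto b→3
  3='deb' goto ·  [P0 ends]
  4='dd' goto c→10  [P1 ends]
  5='dc' goto b→6
  6='dcb' goto b→7
  7='dcbb' goto ·  [P2 ends]
  8='a' goto a→9
  9='aa' goto ·  [P3 ends]
  10='ddc' goto b→11
  11='ddcb' goto e→12
  12='ddcbe' goto e→13
  13='ddcbee' goto ·  [P4 ends]
  14='c' goto c→15
  15='cc' goto b→16
  16='ccb' goto a→17
  17='ccba' goto e→18
  18='ccbae' goto c→19
  19='ccbaec' goto ·  [P5 ends]
  20='b' goto b→21
  21='bb' goto ·  [P6 ends]

BFS fail/out derivation:
  fail(1) 'd': from fail(0)=0 chase 'd': 0 ⇒ 0;  out=∅∪out(0)=∅
  fail(8) 'a': from fail(0)=0 chase 'a': 0 ⇒ 0;  out=∅∪out(0)=∅
  fail(14) 'c': from fail(0)=0 chase 'c': 0 ⇒ 0;  out=∅∪out(0)=∅
  fail(20) 'b': from fail(0)=0 chase 'b': 0 ⇒ 0;  out=∅∪out(0)=∅
  fail(2) 'de': from fail(1)=0 chase 'e': 0 ⇒ 0;  out=∅∪out(0)=∅
  fail(4) 'dd': from fail(1)=0 chase 'd': 0 ⇒ 1;  out={1}∪out(1)={1}
  fail(5) 'dc': from fail(1)=0 chase 'c': 0 ⇒ 14;  out=∅∪out(14)=∅
  fail(9) 'aa': from fail(8)=0 chase 'a': 0 ⇒ 8;  out={3}∪out(8)={3}
  fail(15) 'cc': from fail(14)=0 chase 'c': 0 ⇒ 14;  out=∅∪out(14)=∅
  fail(21) 'bb': from fail(20)=0 chase 'b': 0 ⇒ 20;  out={6}∪out(20)={6}
  fail(3) 'deb': from fail(2)=0 chase 'b': 0 ⇒ 20;  out={0}∪out(20)={0}
  fail(6) 'dcb': from fail(5)=14 chase 'b': 14→0 ⇒ 20;  out=∅∪out(20)=∅
  fail(10) 'ddc': from fail(4)=1 chase 'c': 1 ⇒ 5;  out=∅∪out(5)=∅
  fail(16) 'ccb': from fail(15)=14 chase 'b': 14→0 ⇒ 20;  out=∅∪out(20)=∅
  fail(7) 'dcbb': from fail(6)=20 chase 'b': 20 ⇒ 21;  out={2}∪out(21)={2,6}
  fail(11) 'ddcb': from fail(10)=5 chase 'b': 5 ⇒ 6;  out=∅∪out(6)=∅
  fail(17) 'ccba': from fail(16)=20 chase 'a': 20→0 ⇒ 8;  out=∅∪out(8)=∅
  fail(12) 'ddcbe': from fail(11)=6 chase 'e': 6→20→0 ⇒ 0;  out=∅∪out(0)=∅
  fail(18) 'ccbae': from fail(17)=8 chase 'e': 8→0 ⇒ 0;  out=∅∪out(0)=∅
  fail(13) 'ddcbee': from fail(12)=0 chase 'e': 0 ⇒ 0;  out={4}∪out(0)={4}
  fail(19) 'ccbaec': from fail(18)=0 chase 'c': 0 ⇒ 14;  out={5}∪out(14)={5}

Scan:
[0] read 'd'  n0⇒n1
[1] read 'd'  n1⇒n4  ** P1@[0:1]
[2] read 'c'  n4⇒n10
[3] read 'd'  n10⇒n1 (via fail)
[4] read 'e'  n1⇒n2
[5] read 'b'  n2⇒n3  ** P0@[3:5]
[6] read 'b'  n3⇒n21 (via fail)  ** P6@[5:6]
[7] read 'e'  n21⇒n0 (via fail)
[8] read 'b'  n0⇒n20
[9] read 'b'  n20⇒n21  ** P6@[8:9]
[10] read 'e'  n21⇒n0 (via fail)
[11] read 'b'  n0⇒n20
[12] read 'd'  n20⇒n1 (via fail)
[13] read 'd'  n1⇒n4  ** P1@[12:13]
[14] read 'c'  n4⇒n10
[15] read 'b'  n10⇒n11
[16] read 'e'  n11⇒n12
[17] read 'e'  n12⇒n13  ** P4@[12:17]
[18] read 'd'  n13⇒n1 (via fail)
[19] read 'd'  n1⇒n4  ** P1@[18:19]
[20] read 'b'  n4⇒n20 (via fail)
[21] read 'c'  n20⇒n14 (via fail)
[22] read 'a'  n14⇒n8 (via fail)
[23] read 'a'  n8⇒n9  ** P3@[22:23]
[24] read 'a'  n9⇒n9 (via fail)  ** P3@[23:24]
[25] read 'a'  n9⇒n9 (via fail)  ** P3@[24:25]
[26] read 'b'  n9⇒n20 (via fail)
[27] read 'b'  n20⇒n21  ** P6@[26:27]
[28] read 'a'  n21⇒n8 (via fail)
[29] read 'c'  n8⇒n14 (via fail)
[30] read 'd'  n14⇒n1 (via fail)
[31] read 'c'  n1⇒n5
[32] read 'c'  n5⇒n15 (via fail)
[33] read 'b'  n15⇒n16
[34] read 'a'  n16⇒n17
[35] read 'e'  n17⇒n18
[36] read 'c'  n18⇒n19  ** P5@[31:36]
[37] read 'a'  n19⇒n8 (via fail)
[38] read 'a'  n8⇒n9  ** P3@[37:38]
[39] read 'a'  n9⇒n9 (via fail)  ** P3@[38:39]
[40] read 'a'  n9⇒n9 (via fail)  ** P3@[39:40]
[41] read 'e'  n9⇒n0 (via fail)
[42] read 'd'  n0⇒n1
[43] read 'c'  n1⇒n5
[44] read 'b'  n5⇒n6
[45] read 'b'  n6⇒n7  ** P2@[42:45],P6@[44:45]
[46] read 'd'  n7⇒n1 (via fail)
[47] read 'e'  n1⇒n2
[48] read 'b'  n2⇒n3  ** P0@[46:48]
[49] read 'd'  n3⇒n1 (via fail)
[50] read 'd'  n1⇒n4  ** P1@[49:50]
[51] read 'e'  n4⇒n2 (via fail)
[52] read 'a'  n2⇒n8 (via fail)
[53] read 'a'  n8⇒n9  ** P3@[52:53]
[54] read 'd'  n9⇒n1 (via fail)
[55] read 'a'  n1⇒n8 (via fail)
[56] read 'c'  n8⇒n14 (via fail)
[57] read 'c'  n14⇒n15
[58] read 'c'  n15⇒n15 (via fail)
[59] read 'b'  n15⇒n16
[60] read 'a'  n16⇒n17
[61] read 'e'  n17⇒n18
[62] read 'c'  n18⇒n19  ** P5@[57:62]
[63] read 'b'  n19⇒n20 (via fail)
[64] read 'c'  n20⇒n14 (via fail)
[65] read 'c'  n14⇒n15
[66] read 'd'  n15⇒n1 (via fail)
[67] read 'e'  n1⇒n2
[68] read 'b'  n2⇒n3  ** P0@[66:68]
[69] read 'e'  n3⇒n0 (via fail)
[70] read 'b'  n0⇒n20

Matches: [[1,1],[5,0],[6,6],[9,6],[13,1],[17,4],[19,1],[23,3],[24,3],[25,3],[27,6],[36,5],[38,3],[39,3],[40,3],[45,2],[45,6],[48,0],[50,1],[53,3],[62,5],[68,0]]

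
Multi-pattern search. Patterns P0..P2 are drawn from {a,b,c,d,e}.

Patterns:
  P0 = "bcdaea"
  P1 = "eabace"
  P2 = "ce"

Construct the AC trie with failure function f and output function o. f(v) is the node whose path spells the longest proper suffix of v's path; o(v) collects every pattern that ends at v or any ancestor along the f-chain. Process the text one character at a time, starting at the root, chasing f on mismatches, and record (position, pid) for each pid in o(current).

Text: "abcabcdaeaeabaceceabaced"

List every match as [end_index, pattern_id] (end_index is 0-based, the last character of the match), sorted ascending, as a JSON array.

Construct AC machine:
Trie (insert patterns):
  n0 'ε': b→1 c→13 e→7
  n1 'b': c→2
  n2 'bc': d→3
  n3 'bcd': a→4
  n4 'bcda': e→5
  n5 'bcdae': a→6
  n6 'bcdaea': ·  [P0 ends]
  n7 'e': a→8
  n8 'ea': b→9
  n9 'eab': a→10
  n10 'eaba': c→11
  n11 'eabac': e→12
  n12 'eabace': ·  [P1 ends]
  n13 'c': e→14
  n14 'ce': ·  [P2 ends]

BFS fail/out derivation:
  n1('b'): parent n0 fail=0; on 'b' 0 → fail=0;  out ∅∪∅=∅
  n7('e'): parent n0 fail=0; on 'e' 0 → fail=0;  out ∅∪∅=∅
  n13('c'): parent n0 fail=0; on 'c' 0 → fail=0;  out ∅∪∅=∅
  n2('bc'): parent n1 fail=0; on 'c' 0 → fail=13;  out ∅∪∅=∅
  n8('ea'): parent n7 fail=0; on 'a' 0 → fail=0;  out ∅∪∅=∅
  n14('ce'): parent n13 fail=0; on 'e' 0 → fail=7;  out {2}∪∅={2}
  n3('bcd'): parent n2 fail=13; on 'd' 13→0 → fail=0;  out ∅∪∅=∅
  n9('eab'): parent n8 fail=0; on 'b' 0 → fail=1;  out ∅∪∅=∅
  n4('bcda'): parent n3 fail=0; on 'a' 0 → fail=0;  out ∅∪∅=∅
  n10('eaba'): parent n9 fail=1; on 'a' 1→0 → fail=0;  out ∅∪∅=∅
  n5('bcdae'): parent n4 fail=0; on 'e' 0 → fail=7;  out ∅∪∅=∅
  n11('eabac'): parent n10 fail=0; on 'c' 0 → fail=13;  out ∅∪∅=∅
  n6('bcdaea'): parent n5 fail=7; on 'a' 7 → fail=8;  out {0}∪∅={0}
  n12('eabace'): parent n11 fail=13; on 'e' 13 → fail=14;  out {1}∪{2}={1,2}

Run:
pos 0 'a': at 0
pos 1 'b': at 1
pos 2 'c': at 2
pos 3 'a': at 0 (via fail)
pos 4 'b': at 1
pos 5 'c': at 2
pos 6 'd': at 3
pos 7 'a': at 4
pos 8 'e': at 5
pos 9 'a': at 6  → match P0@[4:9]
pos 10 'e': at 7 (via fail)
pos 11 'a': at 8
pos 12 'b': at 9
pos 13 'a': at 10
pos 14 'c': at 11
pos 15 'e': at 12  → match P1@[10:15],P2@[14:15]
pos 16 'c': at 13 (via fail)
pos 17 'e': at 14  → match P2@[16:17]
pos 18 'a': at 8 (via fail)
pos 19 'b': at 9
pos 20 'a': at 10
pos 21 'c': at 11
pos 22 'e': at 12  → match P1@[17:22],P2@[21:22]
pos 23 'd': at 0 (via fail)

Result: [[9,0],[15,1],[15,2],[17,2],[22,1],[22,2]]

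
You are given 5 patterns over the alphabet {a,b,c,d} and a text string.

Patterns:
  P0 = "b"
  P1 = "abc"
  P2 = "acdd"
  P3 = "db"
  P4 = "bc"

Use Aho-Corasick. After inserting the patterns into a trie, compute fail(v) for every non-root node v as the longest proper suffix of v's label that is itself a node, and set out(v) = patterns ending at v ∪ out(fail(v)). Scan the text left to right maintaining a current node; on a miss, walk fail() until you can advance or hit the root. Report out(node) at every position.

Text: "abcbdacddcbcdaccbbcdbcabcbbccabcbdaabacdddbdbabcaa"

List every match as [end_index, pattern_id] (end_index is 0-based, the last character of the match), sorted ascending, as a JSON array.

Build:
Trie nodes:
  n0 'ε': a→2 b→1 d→8
  n1 'b': c→10  [P0 ends]
  n2 'a': b→3 c→5
  n3 'ab': c→4
  n4 'abc': ·  [P1 ends]
  n5 'ac': d→6
  n6 'acd': d→7
  n7 'acdd': ·  [P2 ends]
  n8 'd': b→9
  n9 'db': ·  [P3 ends]
  n10 'bc': ·  [P4 ends]

Failure links (BFS by depth):
  fail(1) 'b': from fail(0)=0 chase 'b': 0 ⇒ 0;  out={0}∪out(0)={0}
  fail(2) 'a': from fail(0)=0 chase 'a': 0 ⇒ 0;  out=∅∪out(0)=∅
  fail(8) 'd': from fail(0)=0 chase 'd': 0 ⇒ 0;  out=∅∪out(0)=∅
  fail(3) 'ab': from fail(2)=0 chase 'b': 0 ⇒ 1;  out=∅∪out(1)={0}
  fail(5) 'ac': from fail(2)=0 chase 'c': 0 ⇒ 0;  out=∅∪out(0)=∅
  fail(9) 'db': from fail(8)=0 chase 'b': 0 ⇒ 1;  out={3}∪out(1)={0,3}
  fail(10) 'bc': from fail(1)=0 chase 'c': 0 ⇒ 0;  out={4}∪out(0)={4}
  fail(4) 'abc': from fail(3)=1 chase 'c': 1 ⇒ 10;  out={1}∪out(10)={1,4}
  fail(6) 'acd': from fail(5)=0 chase 'd': 0 ⇒ 8;  out=∅∪out(8)=∅
  fail(7) 'acdd': from fail(6)=8 chase 'd': 8→0 ⇒ 8;  out={2}∪out(8)={2}

Run:
[0] read 'a'  n0⇒n2
[1] read 'b'  n2⇒n3  → match P0@[1:1]
[2] read 'c'  n3⇒n4  → match P1@[0:2],P4@[1:2]
[3] read 'b'  n4⇒n1 (fail-walked)  → match P0@[3:3]
[4] read 'd'  n1⇒n8 (fail-walked)
[5] read 'a'  n8⇒n2 (fail-walked)
[6] read 'c'  n2⇒n5
[7] read 'd'  n5⇒n6
[8] read 'd'  n6⇒n7  → match P2@[5:8]
[9] read 'c'  n7⇒n0 (fail-walked)
[10] read 'b'  n0⇒n1  → match P0@[10:10]
[11] read 'c'  n1⇒n10  → match P4@[10:11]
[12] read 'd'  n10⇒n8 (fail-walked)
[13] read 'a'  n8⇒n2 (fail-walked)
[14] read 'c'  n2⇒n5
[15] read 'c'  n5⇒n0 (fail-walked)
[16] read 'b'  n0⇒n1  → match P0@[16:16]
[17] read 'b'  n1⇒n1 (fail-walked)  → match P0@[17:17]
[18] read 'c'  n1⇒n10  → match P4@[17:18]
[19] read 'd'  n10⇒n8 (fail-walked)
[20] read 'b'  n8⇒n9  → match P0@[20:20],P3@[19:20]
[21] read 'c'  n9⇒n10 (fail-walked)  → match P4@[20:21]
[22] read 'a'  n10⇒n2 (fail-walked)
[23] read 'b'  n2⇒n3  → match P0@[23:23]
[24] read 'c'  n3⇒n4  → match P1@[22:24],P4@[23:24]
[25] read 'b'  n4⇒n1 (fail-walked)  → match P0@[25:25]
[26] read 'b'  n1⇒n1 (fail-walked)  → match P0@[26:26]
[27] read 'c'  n1⇒n10  → match P4@[26:27]
[28] read 'c'  n10⇒n0 (fail-walked)
[29] read 'a'  n0⇒n2
[30] read 'b'  n2⇒n3  → match P0@[30:30]
[31] read 'c'  n3⇒n4  → match P1@[29:31],P4@[30:31]
[32] read 'b'  n4⇒n1 (fail-walked)  → match P0@[32:32]
[33] read 'd'  n1⇒n8 (fail-walked)
[34] read 'a'  n8⇒n2 (fail-walked)
[35] read 'a'  n2⇒n2 (fail-walked)
[36] read 'b'  n2⇒n3  → match P0@[36:36]
[37] read 'a'  n3⇒n2 (fail-walked)
[38] read 'c'  n2⇒n5
[39] read 'd'  n5⇒n6
[40] read 'd'  n6⇒n7  → match P2@[37:40]
[41] read 'd'  n7⇒n8 (fail-walked)
[42] read 'b'  n8⇒n9  → match P0@[42:42],P3@[41:42]
[43] read 'd'  n9⇒n8 (fail-walked)
[44] read 'b'  n8⇒n9  → match P0@[44:44],P3@[43:44]
[45] read 'a'  n9⇒n2 (fail-walked)
[46] read 'b'  n2⇒n3  → match P0@[46:46]
[47] read 'c'  n3⇒n4  → match P1@[45:47],P4@[46:47]
[48] read 'a'  n4⇒n2 (fail-walked)
[49] read 'a'  n2⇒n2 (fail-walked)

Matches: [[1,0],[2,1],[2,4],[3,0],[8,2],[10,0],[11,4],[16,0],[17,0],[18,4],[20,0],[20,3],[21,4],[23,0],[24,1],[24,4],[25,0],[26,0],[27,4],[30,0],[31,1],[31,4],[32,0],[36,0],[40,2],[42,0],[42,3],[44,0],[44,3],[46,0],[47,1],[47,4]]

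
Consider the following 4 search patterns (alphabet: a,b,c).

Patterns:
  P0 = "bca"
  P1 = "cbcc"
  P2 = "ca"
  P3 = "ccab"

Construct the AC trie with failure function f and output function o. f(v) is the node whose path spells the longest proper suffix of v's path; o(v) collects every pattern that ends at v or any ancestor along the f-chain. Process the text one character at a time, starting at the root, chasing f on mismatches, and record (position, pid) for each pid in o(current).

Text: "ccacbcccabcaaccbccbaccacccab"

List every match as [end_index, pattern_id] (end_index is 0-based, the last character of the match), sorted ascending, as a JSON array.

Build:
Trie nodes:
  0='ε' goto b→1 c→4
  1='b' goto c→2
  2='bc' goto a→3
  3='bca' goto ·  ←P0
  4='c' goto a→8 b→5 c→9
  5='cb' goto c→6
  6='cbc' goto c→7
  7='cbcc' goto ·  ←P1
  8='ca' goto ·  ←P2
  9='cc' goto a→10
  10='cca' goto b→11
  11='ccab' goto ·  ←P3

Failure links (BFS by depth):
  fail(1) 'b': from fail(0)=0 chase 'b': 0 ⇒ 0;  out=∅∪out(0)=∅
  fail(4) 'c': from fail(0)=0 chase 'c': 0 ⇒ 0;  out=∅∪out(0)=∅
  fail(2) 'bc': from fail(1)=0 chase 'c': 0 ⇒ 4;  out=∅∪out(4)=∅
  fail(5) 'cb': from fail(4)=0 chase 'b': 0 ⇒ 1;  out=∅∪out(1)=∅
  fail(8) 'ca': from fail(4)=0 chase 'a': 0 ⇒ 0;  out={2}∪out(0)={2}
  fail(9) 'cc': from fail(4)=0 chase 'c': 0 ⇒ 4;  out=∅∪out(4)=∅
  fail(3) 'bca': from fail(2)=4 chase 'a': 4 ⇒ 8;  out={0}∪out(8)={0,2}
  fail(6) 'cbc': from fail(5)=1 chase 'c': 1 ⇒ 2;  out=∅∪out(2)=∅
  fail(10) 'cca': from fail(9)=4 chase 'a': 4 ⇒ 8;  out=∅∪out(8)={2}
  fail(7) 'cbcc': from fail(6)=2 chase 'c': 2→4 ⇒ 9;  out={1}∪out(9)={1}
  fail(11) 'ccab': from fail(10)=8 chase 'b': 8→0 ⇒ 1;  out={3}∪out(1)={3}

Text stream:
[0] read 'c'  n0⇒n4
[1] read 'c'  n4⇒n9
[2] read 'a'  n9⇒n10  → match P2@[1:2]
[3] read 'c'  n10⇒n4 (via fail)
[4] read 'b'  n4⇒n5
[5] read 'c'  n5⇒n6
[6] read 'c'  n6⇒n7  → match P1@[3:6]
[7] read 'c'  n7⇒n9 (via fail)
[8] read 'a'  n9⇒n10  → match P2@[7:8]
[9] read 'b'  n10⇒n11  → match P3@[6:9]
[10] read 'c'  n11⇒n2 (via fail)
[11] read 'a'  n2⇒n3  → match P0@[9:11],P2@[10:11]
[12] read 'a'  n3⇒n0 (via fail)
[13] read 'c'  n0⇒n4
[14] read 'c'  n4⇒n9
[15] read 'b'  n9⇒n5 (via fail)
[16] read 'c'  n5⇒n6
[17] read 'c'  n6⇒n7  → match P1@[14:17]
[18] read 'b'  n7⇒n5 (via fail)
[19] read 'a'  n5⇒n0 (via fail)
[20] read 'c'  n0⇒n4
[21] read 'c'  n4⇒n9
[22] read 'a'  n9⇒n10  → match P2@[21:22]
[23] read 'c'  n10⇒n4 (via fail)
[24] read 'c'  n4⇒n9
[25] read 'c'  n9⇒n9 (via fail)
[26] read 'a'  n9⇒n10  → match P2@[25:26]
[27] read 'b'  n10⇒n11  → match P3@[24:27]

All matches (sorted): [[2,2],[6,1],[8,2],[9,3],[11,0],[11,2],[17,1],[22,2],[26,2],[27,3]]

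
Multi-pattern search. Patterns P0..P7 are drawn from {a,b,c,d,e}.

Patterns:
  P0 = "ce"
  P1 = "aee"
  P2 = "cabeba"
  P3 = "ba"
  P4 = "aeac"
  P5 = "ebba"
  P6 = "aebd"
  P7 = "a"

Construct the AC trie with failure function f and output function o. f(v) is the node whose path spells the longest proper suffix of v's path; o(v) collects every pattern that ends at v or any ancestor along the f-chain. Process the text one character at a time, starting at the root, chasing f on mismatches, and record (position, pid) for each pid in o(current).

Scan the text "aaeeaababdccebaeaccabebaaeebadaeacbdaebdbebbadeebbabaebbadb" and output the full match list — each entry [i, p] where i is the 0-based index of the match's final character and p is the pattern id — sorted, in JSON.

Build:
Trie (insert patterns):
  0='ε' goto a→3 b→11 c→1 e→15
  1='c' goto a→6 e→2
  2='ce' goto ·  ←P0
  3='a' goto e→4  ←P7
  4='ae' goto a→13 b→19 e→5
  5='aee' goto ·  ←P1
  6='ca' goto b→7
  7='cab' goto e→8
  8='cabe' goto b→9
  9='cabeb' goto a→10
  10='cabeba' goto ·  ←P2
  11='b' goto a→12
  12='ba' goto ·  ←P3
  13='aea' goto c→14
  14='aeac' goto ·  ←P4
  15='e' goto b→16
  16='eb' goto b→17
  17='ebb' goto a→18
  18='ebba' goto ·  ←P5
  19='aeb' goto d→20
  20='aebd' goto ·  ←P6

Failure links (BFS by depth):
  n1('c'): parent n0 fail=0; on 'c' 0 → fail=0;  out ∅∪∅=∅
  n3('a'): parent n0 fail=0; on 'a' 0 → fail=0;  out {7}∪∅={7}
  n11('b'): parent n0 fail=0; on 'b' 0 → fail=0;  out ∅∪∅=∅
  n15('e'): parent n0 fail=0; on 'e' 0 → fail=0;  out ∅∪∅=∅
  n2('ce'): parent n1 fail=0; on 'e' 0 → fail=15;  out {0}∪∅={0}
  n4('ae'): parent n3 fail=0; on 'e' 0 → fail=15;  out ∅∪∅=∅
  n6('ca'): parent n1 fail=0; on 'a' 0 → fail=3;  out ∅∪{7}={7}
  n12('ba'): parent n11 fail=0; on 'a' 0 → fail=3;  out {3}∪{7}={3,7}
  n16('eb'): parent n15 fail=0; on 'b' 0 → fail=11;  out ∅∪∅=∅
  n5('aee'): parent n4 fail=15; on 'e' 15→0 → fail=15;  out {1}∪∅={1}
  n7('cab'): parent n6 fail=3; on 'b' 3→0 → fail=11;  out ∅∪∅=∅
  n13('aea'): parent n4 fail=15; on 'a' 15→0 → fail=3;  out ∅∪{7}={7}
  n17('ebb'): parent n16 fail=11; on 'b' 11→0 → fail=11;  out ∅∪∅=∅
  n19('aeb'): parent n4 fail=15; on 'b' 15 → fail=16;  out ∅∪∅=∅
  n8('cabe'): parent n7 fail=11; on 'e' 11→0 → fail=15;  out ∅∪∅=∅
  n14('aeac'): parent n13 fail=3; on 'c' 3→0 → fail=1;  out {4}∪∅={4}
  n18('ebba'): parent n17 fail=11; on 'a' 11 → fail=12;  out {5}∪{3,7}={3,5,7}
  n20('aebd'): parent n19 fail=16; on 'd' 16→11→0 → fail=0;  out {6}∪∅={6}
  n9('cabeb'): parent n8 fail=15; on 'b' 15 → fail=16;  out ∅∪∅=∅
  n10('cabeba'): parent n9 fail=16; on 'a' 16→11 → fail=12;  out {2}∪{3,7}={2,3,7}

Scan:
[0] read 'a'  n0⇒n3  emit P7@[0:0]
[1] read 'a'  n3⇒n3 (via fail)  emit P7@[1:1]
[2] read 'e'  n3⇒n4
[3] read 'e'  n4⇒n5  emit P1@[1:3]
[4] read 'a'  n5⇒n3 (via fail)  emit P7@[4:4]
[5] read 'a'  n3⇒n3 (via fail)  emit P7@[5:5]
[6] read 'b'  n3⇒n11 (via fail)
[7] read 'a'  n11⇒n12  emit P3@[6:7],P7@[7:7]
[8] read 'b'  n12⇒n11 (via fail)
[9] read 'd'  n11⇒n0 (via fail)
[10] read 'c'  n0⇒n1
[11] read 'c'  n1⇒n1 (via fail)
[12] read 'e'  n1⇒n2  emit P0@[11:12]
[13] read 'b'  n2⇒n16 (via fail)
[14] read 'a'  n16⇒n12 (via fail)  emit P3@[13:14],P7@[14:14]
[15] read 'e'  n12⇒n4 (via fail)
[16] read 'a'  n4⇒n13  emit P7@[16:16]
[17] read 'c'  n13⇒n14  emit P4@[14:17]
[18] read 'c'  n14⇒n1 (via fail)
[19] read 'a'  n1⇒n6  emit P7@[19:19]
[20] read 'b'  n6⇒n7
[21] read 'e'  n7⇒n8
[22] read 'b'  n8⇒n9
[23] read 'a'  n9⇒n10  emit P2@[18:23],P3@[22:23],P7@[23:23]
[24] read 'a'  n10⇒n3 (via fail)  emit P7@[24:24]
[25] read 'e'  n3⇒n4
[26] read 'e'  n4⇒n5  emit P1@[24:26]
[27] read 'b'  n5⇒n16 (via fail)
[28] read 'a'  n16⇒n12 (via fail)  emit P3@[27:28],P7@[28:28]
[29] read 'd'  n12⇒n0 (via fail)
[30] read 'a'  n0⇒n3  emit P7@[30:30]
[31] read 'e'  n3⇒n4
[32] read 'a'  n4⇒n13  emit P7@[32:32]
[33] read 'c'  n13⇒n14  emit P4@[30:33]
[34] read 'b'  n14⇒n11 (via fail)
[35] read 'd'  n11⇒n0 (via fail)
[36] read 'a'  n0⇒n3  emit P7@[36:36]
[37] read 'e'  n3⇒n4
[38] read 'b'  n4⇒n19
[39] read 'd'  n19⇒n20  emit P6@[36:39]
[40] read 'b'  n20⇒n11 (via fail)
[41] read 'e'  n11⇒n15 (via fail)
[42] read 'b'  n15⇒n16
[43] read 'b'  n16⇒n17
[44] read 'a'  n17⇒n18  emit P3@[43:44],P5@[41:44],P7@[44:44]
[45] read 'd'  n18⇒n0 (via fail)
[46] read 'e'  n0⇒n15
[47] read 'e'  n15⇒n15 (via fail)
[48] read 'b'  n15⇒n16
[49] read 'b'  n16⇒n17
[50] read 'a'  n17⇒n18  emit P3@[49:50],P5@[47:50],P7@[50:50]
[51] read 'b'  n18⇒n11 (via fail)
[52] read 'a'  n11⇒n12  emit P3@[51:52],P7@[52:52]
[53] read 'e'  n12⇒n4 (via fail)
[54] read 'b'  n4⇒n19
[55] read 'b'  n19⇒n17 (via fail)
[56] read 'a'  n17⇒n18  emit P3@[55:56],P5@[53:56],P7@[56:56]
[57] read 'd'  n18⇒n0 (via fail)
[58] read 'b'  n0⇒n11

Result: [[0,7],[1,7],[3,1],[4,7],[5,7],[7,3],[7,7],[12,0],[14,3],[14,7],[16,7],[17,4],[19,7],[23,2],[23,3],[23,7],[24,7],[26,1],[28,3],[28,7],[30,7],[32,7],[33,4],[36,7],[39,6],[44,3],[44,5],[44,7],[50,3],[50,5],[50,7],[52,3],[52,7],[56,3],[56,5],[56,7]]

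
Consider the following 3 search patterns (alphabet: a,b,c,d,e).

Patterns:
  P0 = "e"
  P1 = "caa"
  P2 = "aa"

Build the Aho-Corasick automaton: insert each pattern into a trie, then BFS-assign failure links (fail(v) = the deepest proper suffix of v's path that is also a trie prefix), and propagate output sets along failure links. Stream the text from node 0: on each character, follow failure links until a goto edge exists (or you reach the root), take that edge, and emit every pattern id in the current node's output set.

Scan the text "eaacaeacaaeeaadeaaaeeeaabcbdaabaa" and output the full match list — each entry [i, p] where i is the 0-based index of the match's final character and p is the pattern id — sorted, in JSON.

Build:
Trie (insert patterns):
  0='ε' goto a→5 c→2 e→1
  1='e' goto ·  ←P0
  2='c' goto a→3
  3='ca' goto a→4
  4='caa' goto ·  ←P1
  5='a' goto a→6
  6='aa' goto ·  ←P2

BFS fail/out derivation:
  fail(1) 'e': from fail(0)=0 chase 'e': 0 ⇒ 0;  out={0}∪out(0)={0}
  fail(2) 'c': from fail(0)=0 chase 'c': 0 ⇒ 0;  out=∅∪out(0)=∅
  fail(5) 'a': from fail(0)=0 chase 'a': 0 ⇒ 0;  out=∅∪out(0)=∅
  fail(3) 'ca': from fail(2)=0 chase 'a': 0 ⇒ 5;  out=∅∪out(5)=∅
  fail(6) 'aa': from fail(5)=0 chase 'a': 0 ⇒ 5;  out={2}∪out(5)={2}
  fail(4) 'caa': from fail(3)=5 chase 'a': 5 ⇒ 6;  out={1}∪out(6)={1,2}

Scan:
[0] read 'e'  n0⇒n1  → match P0@[0:0]
[1] read 'a'  n1⇒n5 (via fail)
[2] read 'a'  n5⇒n6  → match P2@[1:2]
[3] read 'c'  n6⇒n2 (via fail)
[4] read 'a'  n2⇒n3
[5] read 'e'  n3⇒n1 (via fail)  → match P0@[5:5]
[6] read 'a'  n1⇒n5 (via fail)
[7] read 'c'  n5⇒n2 (via fail)
[8] read 'a'  n2⇒n3
[9] read 'a'  n3⇒n4  → match P1@[7:9],P2@[8:9]
[10] read 'e'  n4⇒n1 (via fail)  → match P0@[10:10]
[11] read 'e'  n1⇒n1 (via fail)  → match P0@[11:11]
[12] read 'a'  n1⇒n5 (via fail)
[13] read 'a'  n5⇒n6  → match P2@[12:13]
[14] read 'd'  n6⇒n0 (via fail)
[15] read 'e'  n0⇒n1  → match P0@[15:15]
[16] read 'a'  n1⇒n5 (via fail)
[17] read 'a'  n5⇒n6  → match P2@[16:17]
[18] read 'a'  n6⇒n6 (via fail)  → match P2@[17:18]
[19] read 'e'  n6⇒n1 (via fail)  → match P0@[19:19]
[20] read 'e'  n1⇒n1 (via fail)  → match P0@[20:20]
[21] read 'e'  n1⇒n1 (via fail)  → match P0@[21:21]
[22] read 'a'  n1⇒n5 (via fail)
[23] read 'a'  n5⇒n6  → match P2@[22:23]
[24] read 'b'  n6⇒n0 (via fail)
[25] read 'c'  n0⇒n2
[26] read 'b'  n2⇒n0 (via fail)
[27] read 'd'  n0⇒n0
[28] read 'a'  n0⇒n5
[29] read 'a'  n5⇒n6  → match P2@[28:29]
[30] read 'b'  n6⇒n0 (via fail)
[31] read 'a'  n0⇒n5
[32] read 'a'  n5⇒n6  → match P2@[31:32]

All matches (sorted): [[0,0],[2,2],[5,0],[9,1],[9,2],[10,0],[11,0],[13,2],[15,0],[17,2],[18,2],[19,0],[20,0],[21,0],[23,2],[29,2],[32,2]]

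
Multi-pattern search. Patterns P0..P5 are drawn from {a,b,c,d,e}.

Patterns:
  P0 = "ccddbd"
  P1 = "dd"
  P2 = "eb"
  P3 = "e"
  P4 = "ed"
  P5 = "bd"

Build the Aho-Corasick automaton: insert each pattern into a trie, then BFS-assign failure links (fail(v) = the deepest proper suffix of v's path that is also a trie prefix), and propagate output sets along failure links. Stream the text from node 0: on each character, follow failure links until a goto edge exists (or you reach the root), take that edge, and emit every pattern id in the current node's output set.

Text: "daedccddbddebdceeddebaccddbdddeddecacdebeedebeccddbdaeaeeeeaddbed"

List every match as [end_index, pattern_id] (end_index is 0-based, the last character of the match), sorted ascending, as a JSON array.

Build:
Trie (insert patterns):
  0='ε' goto b→12 c→1 d→7 e→9
  1='c' goto c→2
  2='cc' goto d→3
  3='ccd' goto d→4
  4='ccdd' goto b→5
  5='ccddb' goto d→6
  6='ccddbd' goto ·  [P0 ends]
  7='d' goto d→8
  8='dd' goto ·  [P1 ends]
  9='e' goto b→10 d→11  [P3 ends]
  10='eb' goto ·  [P2 ends]
  11='ed' goto ·  [P4 ends]
  12='b' goto d→13
  13='bd' goto ·  [P5 ends]

Failure links (BFS by depth):
  n1('c'): parent n0 fail=0; on 'c' 0 → fail=0;  out ∅∪∅=∅
  n7('d'): parent n0 fail=0; on 'd' 0 → fail=0;  out ∅∪∅=∅
  n9('e'): parent n0 fail=0; on 'e' 0 → fail=0;  out {3}∪∅={3}
  n12('b'): parent n0 fail=0; on 'b' 0 → fail=0;  out ∅∪∅=∅
  n2('cc'): parent n1 fail=0; on 'c' 0 → fail=1;  out ∅∪∅=∅
  n8('dd'): parent n7 fail=0; on 'd' 0 → fail=7;  out {1}∪∅={1}
  n10('eb'): parent n9 fail=0; on 'b' 0 → fail=12;  out {2}∪∅={2}
  n11('ed'): parent n9 fail=0; on 'd' 0 → fail=7;  out {4}∪∅={4}
  n13('bd'): parent n12 fail=0; on 'd' 0 → fail=7;  out {5}∪∅={5}
  n3('ccd'): parent n2 fail=1; on 'd' 1→0 → fail=7;  out ∅∪∅=∅
  n4('ccdd'): parent n3 fail=7; on 'd' 7 → fail=8;  out ∅∪{1}={1}
  n5('ccddb'): parent n4 fail=8; on 'b' 8→7→0 → fail=12;  out ∅∪∅=∅
  n6('ccddbd'): parent n5 fail=12; on 'd' 12 → fail=13;  out {0}∪{5}={0,5}

Scan:
[0] read 'd'  n0⇒n7
[1] read 'a'  n7⇒n0 (fail-walked)
[2] read 'e'  n0⇒n9  emit P3@[2:2]
[3] read 'd'  n9⇒n11  emit P4@[2:3]
[4] read 'c'  n11⇒n1 (fail-walked)
[5] read 'c'  n1⇒n2
[6] read 'd'  n2⇒n3
[7] read 'd'  n3⇒n4  emit P1@[6:7]
[8] read 'b'  n4⇒n5
[9] read 'd'  n5⇒n6  emit P0@[4:9],P5@[8:9]
[10] read 'd'  n6⇒n8 (fail-walked)  emit P1@[9:10]
[11] read 'e'  n8⇒n9 (fail-walked)  emit P3@[11:11]
[12] read 'b'  n9⇒n10  emit P2@[11:12]
[13] read 'd'  n10⇒n13 (fail-walked)  emit P5@[12:13]
[14] read 'c'  n13⇒n1 (fail-walked)
[15] read 'e'  n1⇒n9 (fail-walked)  emit P3@[15:15]
[16] read 'e'  n9⇒n9 (fail-walked)  emit P3@[16:16]
[17] read 'd'  n9⇒n11  emit P4@[16:17]
[18] read 'd'  n11⇒n8 (fail-walked)  emit P1@[17:18]
[19] read 'e'  n8⇒n9 (fail-walked)  emit P3@[19:19]
[20] read 'b'  n9⇒n10  emit P2@[19:20]
[21] read 'a'  n10⇒n0 (fail-walked)
[22] read 'c'  n0⇒n1
[23] read 'c'  n1⇒n2
[24] read 'd'  n2⇒n3
[25] read 'd'  n3⇒n4  emit P1@[24:25]
[26] read 'b'  n4⇒n5
[27] read 'd'  n5⇒n6  emit P0@[22:27],P5@[26:27]
[28] read 'd'  n6⇒n8 (fail-walked)  emit P1@[27:28]
[29] read 'd'  n8⇒n8 (fail-walked)  emit P1@[28:29]
[30] read 'e'  n8⇒n9 (fail-walked)  emit P3@[30:30]
[31] read 'd'  n9⇒n11  emit P4@[30:31]
[32] read 'd'  n11⇒n8 (fail-walked)  emit P1@[31:32]
[33] read 'e'  n8⇒n9 (fail-walked)  emit P3@[33:33]
[34] read 'c'  n9⇒n1 (fail-walked)
[35] read 'a'  n1⇒n0 (fail-walked)
[36] read 'c'  n0⇒n1
[37] read 'd'  n1⇒n7 (fail-walked)
[38] read 'e'  n7⇒n9 (fail-walked)  emit P3@[38:38]
[39] read 'b'  n9⇒n10  emit P2@[38:39]
[40] read 'e'  n10⇒n9 (fail-walked)  emit P3@[40:40]
[41] read 'e'  n9⇒n9 (fail-walked)  emit P3@[41:41]
[42] read 'd'  n9⇒n11  emit P4@[41:42]
[43] read 'e'  n11⇒n9 (fail-walked)  emit P3@[43:43]
[44] read 'b'  n9⇒n10  emit P2@[43:44]
[45] read 'e'  n10⇒n9 (fail-walked)  emit P3@[45:45]
[46] read 'c'  n9⇒n1 (fail-walked)
[47] read 'c'  n1⇒n2
[48] read 'd'  n2⇒n3
[49] read 'd'  n3⇒n4  emit P1@[48:49]
[50] read 'b'  n4⇒n5
[51] read 'd'  n5⇒n6  emit P0@[46:51],P5@[50:51]
[52] read 'a'  n6⇒n0 (fail-walked)
[53] read 'e'  n0⇒n9  emit P3@[53:53]
[54] read 'a'  n9⇒n0 (fail-walked)
[55] read 'e'  n0⇒n9  emit P3@[55:55]
[56] read 'e'  n9⇒n9 (fail-walked)  emit P3@[56:56]
[57] read 'e'  n9⇒n9 (fail-walked)  emit P3@[57:57]
[58] read 'e'  n9⇒n9 (fail-walked)  emit P3@[58:58]
[59] read 'a'  n9⇒n0 (fail-walked)
[60] read 'd'  n0⇒n7
[61] read 'd'  n7⇒n8  emit P1@[60:61]
[62] read 'b'  n8⇒n12 (fail-walked)
[63] read 'e'  n12⇒n9 (fail-walked)  emit P3@[63:63]
[64] read 'd'  n9⇒n11  emit P4@[63:64]

Result: [[2,3],[3,4],[7,1],[9,0],[9,5],[10,1],[11,3],[12,2],[13,5],[15,3],[16,3],[17,4],[18,1],[19,3],[20,2],[25,1],[27,0],[27,5],[28,1],[29,1],[30,3],[31,4],[32,1],[33,3],[38,3],[39,2],[40,3],[41,3],[42,4],[43,3],[44,2],[45,3],[49,1],[51,0],[51,5],[53,3],[55,3],[56,3],[57,3],[58,3],[61,1],[63,3],[64,4]]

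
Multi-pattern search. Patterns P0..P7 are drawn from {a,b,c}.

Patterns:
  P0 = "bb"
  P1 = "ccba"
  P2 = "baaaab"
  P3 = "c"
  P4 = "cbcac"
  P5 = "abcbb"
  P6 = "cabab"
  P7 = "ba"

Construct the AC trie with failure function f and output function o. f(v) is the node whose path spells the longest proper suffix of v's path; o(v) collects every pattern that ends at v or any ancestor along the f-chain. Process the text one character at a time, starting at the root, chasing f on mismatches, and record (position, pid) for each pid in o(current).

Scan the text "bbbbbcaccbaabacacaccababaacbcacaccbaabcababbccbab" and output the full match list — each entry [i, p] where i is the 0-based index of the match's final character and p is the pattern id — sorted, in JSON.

Build automaton:
Trie (insert patterns):
  0='ε' goto a→16 b→1 c→3
  1='b' goto a→7 b→2
  2='bb' goto ·  [P0 ends]
  3='c' goto a→21 b→12 c→4  [P3 ends]
  4='cc' goto b→5
  5='ccb' goto a→6
  6='ccba' goto ·  [P1 ends]
  7='ba' goto a→8  [P7 ends]
  8='baa' goto a→9
  9='baaa' goto a→10
  10='baaaa' goto b→11
  11='baaaab' goto ·  [P2 ends]
  12='cb' goto c→13
  13='cbc' goto a→14
  14='cbca' goto c→15
  15='cbcac' goto ·  [P4 ends]
  16='a' goto b→17
  17='ab' goto c→18
  18='abc' goto b→19
  19='abcb' goto b→20
  20='abcbb' goto ·  [P5 ends]
  21='ca' goto b→22
  22='cab' goto a→23
  23='caba' goto b→24
  24='cabab' goto ·  [P6 ends]

BFS fail/out derivation:
  n1('b'): parent n0 fail=0; on 'b' 0 → fail=0;  out ∅∪∅=∅
  n3('c'): parent n0 fail=0; on 'c' 0 → fail=0;  out {3}∪∅={3}
  n16('a'): parent n0 fail=0; on 'a' 0 → fail=0;  out ∅∪∅=∅
  n2('bb'): parent n1 fail=0; on 'b' 0 → fail=1;  out {0}∪∅={0}
  n4('cc'): parent n3 fail=0; on 'c' 0 → fail=3;  out ∅∪{3}={3}
  n7('ba'): parent n1 fail=0; on 'a' 0 → fail=16;  out {7}∪∅={7}
  n12('cb'): parent n3 fail=0; on 'b' 0 → fail=1;  out ∅∪∅=∅
  n17('ab'): parent n16 fail=0; on 'b' 0 → fail=1;  out ∅∪∅=∅
  n21('ca'): parent n3 fail=0; on 'a' 0 → fail=16;  out ∅∪∅=∅
  n5('ccb'): parent n4 fail=3; on 'b' 3 → fail=12;  out ∅∪∅=∅
  n8('baa'): parent n7 fail=16; on 'a' 16→0 → fail=16;  out ∅∪∅=∅
  n13('cbc'): parent n12 fail=1; on 'c' 1→0 → fail=3;  out ∅∪{3}={3}
  n18('abc'): parent n17 fail=1; on 'c' 1→0 → fail=3;  out ∅∪{3}={3}
  n22('cab'): parent n21 fail=16; on 'b' 16 → fail=17;  out ∅∪∅=∅
  n6('ccba'): parent n5 fail=12; on 'a' 12→1 → fail=7;  out {1}∪{7}={1,7}
  n9('baaa'): parent n8 fail=16; on 'a' 16→0 → fail=16;  out ∅∪∅=∅
  n14('cbca'): parent n13 fail=3; on 'a' 3 → fail=21;  out ∅∪∅=∅
  n19('abcb'): parent n18 fail=3; on 'b' 3 → fail=12;  out ∅∪∅=∅
  n23('caba'): parent n22 fail=17; on 'a' 17→1 → fail=7;  out ∅∪{7}={7}
  n10('baaaa'): parent n9 fail=16; on 'a' 16→0 → fail=16;  out ∅∪∅=∅
  n15('cbcac'): parent n14 fail=21; on 'c' 21→16→0 → fail=3;  out {4}∪{3}={3,4}
  n20('abcbb'): parent n19 fail=12; on 'b' 12→1 → fail=2;  out {5}∪{0}={0,5}
  n24('cabab'): parent n23 fail=7; on 'b' 7→16 → fail=17;  out {6}∪∅={6}
  n11('baaaab'): parent n10 fail=16; on 'b' 16 → fail=17;  out {2}∪∅={2}

Run:
i=0 'b': node 0→1
i=1 'b': node 1→2  → match P0@[0:1]
i=2 'b': node 2→2 (fail-walked)  → match P0@[1:2]
i=3 'b': node 2→2 (fail-walked)  → match P0@[2:3]
i=4 'b': node 2→2 (fail-walked)  → match P0@[3:4]
i=5 'c': node 2→3 (fail-walked)  → match P3@[5:5]
i=6 'a': node 3→21
i=7 'c': node 21→3 (fail-walked)  → match P3@[7:7]
i=8 'c': node 3→4  → match P3@[8:8]
i=9 'b': node 4→5
i=10 'a': node 5→6  → match P1@[7:10],P7@[9:10]
i=11 'a': node 6→8 (fail-walked)
i=12 'b': node 8→17 (fail-walked)
i=13 'a': node 17→7 (fail-walked)  → match P7@[12:13]
i=14 'c': node 7→3 (fail-walked)  → match P3@[14:14]
i=15 'a': node 3→21
i=16 'c': node 21→3 (fail-walked)  → match P3@[16:16]
i=17 'a': node 3→21
i=18 'c': node 21→3 (fail-walked)  → match P3@[18:18]
i=19 'c': node 3→4  → match P3@[19:19]
i=20 'a': node 4→21 (fail-walked)
i=21 'b': node 21→22
i=22 'a': node 22→23  → match P7@[21:22]
i=23 'b': node 23→24  → match P6@[19:23]
i=24 'a': node 24→7 (fail-walked)  → match P7@[23:24]
i=25 'a': node 7→8
i=26 'c': node 8→3 (fail-walked)  → match P3@[26:26]
i=27 'b': node 3→12
i=28 'c': node 12→13  → match P3@[28:28]
i=29 'a': node 13→14
i=30 'c': node 14→15  → match P3@[30:30],P4@[26:30]
i=31 'a': node 15→21 (fail-walked)
i=32 'c': node 21→3 (fail-walked)  → match P3@[32:32]
i=33 'c': node 3→4  → match P3@[33:33]
i=34 'b': node 4→5
i=35 'a': node 5→6  → match P1@[32:35],P7@[34:35]
i=36 'a': node 6→8 (fail-walked)
i=37 'b': node 8→17 (fail-walked)
i=38 'c': node 17→18  → match P3@[38:38]
i=39 'a': node 18→21 (fail-walked)
i=40 'b': node 21→22
i=41 'a': node 22→23  → match P7@[40:41]
i=42 'b': node 23→24  → match P6@[38:42]
i=43 'b': node 24→2 (fail-walked)  → match P0@[42:43]
i=44 'c': node 2→3 (fail-walked)  → match P3@[44:44]
i=45 'c': node 3→4  → match P3@[45:45]
i=46 'b': node 4→5
i=47 'a': node 5→6  → match P1@[44:47],P7@[46:47]
i=48 'b': node 6→17 (fail-walked)

All matches (sorted): [[1,0],[2,0],[3,0],[4,0],[5,3],[7,3],[8,3],[10,1],[10,7],[13,7],[14,3],[16,3],[18,3],[19,3],[22,7],[23,6],[24,7],[26,3],[28,3],[30,3],[30,4],[32,3],[33,3],[35,1],[35,7],[38,3],[41,7],[42,6],[43,0],[44,3],[45,3],[47,1],[47,7]]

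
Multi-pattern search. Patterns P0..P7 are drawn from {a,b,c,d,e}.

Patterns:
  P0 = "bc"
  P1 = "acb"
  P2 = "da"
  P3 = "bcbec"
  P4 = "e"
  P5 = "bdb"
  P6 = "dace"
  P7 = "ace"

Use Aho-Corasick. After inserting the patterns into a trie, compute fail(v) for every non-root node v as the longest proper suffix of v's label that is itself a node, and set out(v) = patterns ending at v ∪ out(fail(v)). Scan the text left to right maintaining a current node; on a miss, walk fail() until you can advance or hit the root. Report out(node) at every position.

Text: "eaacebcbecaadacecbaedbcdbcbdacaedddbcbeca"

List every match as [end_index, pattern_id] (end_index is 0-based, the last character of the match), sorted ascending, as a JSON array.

Build automaton:
Trie nodes:
  n0 'ε': a→3 b→1 d→6 e→11
  n1 'b': c→2 d→12
  n2 'bc': b→8  [P0 ends]
  n3 'a': c→4
  n4 'ac': b→5 e→16
  n5 'acb': ·  [P1 ends]
  n6 'd': a→7
  n7 'da': c→14  [P2 ends]
  n8 'bcb': e→9
  n9 'bcbe': c→10
  n10 'bcbec': ·  [P3 ends]
  n11 'e': ·  [P4 ends]
  n12 'bd': b→13
  n13 'bdb': ·  [P5 ends]
  n14 'dac': e→15
  n15 'dace': ·  [P6 ends]
  n16 'ace': ·  [P7 ends]

Failure links (BFS by depth):
  fail(1) 'b': from fail(0)=0 chase 'b': 0 ⇒ 0;  out=∅∪out(0)=∅
  fail(3) 'a': from fail(0)=0 chase 'a': 0 ⇒ 0;  out=∅∪out(0)=∅
  fail(6) 'd': from fail(0)=0 chase 'd': 0 ⇒ 0;  out=∅∪out(0)=∅
  fail(11) 'e': from fail(0)=0 chase 'e': 0 ⇒ 0;  out={4}∪out(0)={4}
  fail(2) 'bc': from fail(1)=0 chase 'c': 0 ⇒ 0;  out={0}∪out(0)={0}
  fail(4) 'ac': from fail(3)=0 chase 'c': 0 ⇒ 0;  out=∅∪out(0)=∅
  fail(7) 'da': from fail(6)=0 chase 'a': 0 ⇒ 3;  out={2}∪out(3)={2}
  fail(12) 'bd': from fail(1)=0 chase 'd': 0 ⇒ 6;  out=∅∪out(6)=∅
  fail(5) 'acb': from fail(4)=0 chase 'b': 0 ⇒ 1;  out={1}∪out(1)={1}
  fail(8) 'bcb': from fail(2)=0 chase 'b': 0 ⇒ 1;  out=∅∪out(1)=∅
  fail(13) 'bdb': from fail(12)=6 chase 'b': 6→0 ⇒ 1;  out={5}∪out(1)={5}
  fail(14) 'dac': from fail(7)=3 chase 'c': 3 ⇒ 4;  out=∅∪out(4)=∅
  fail(16) 'ace': from fail(4)=0 chase 'e': 0 ⇒ 11;  out={7}∪out(11)={4,7}
  fail(9) 'bcbe': from fail(8)=1 chase 'e': 1→0 ⇒ 11;  out=∅∪out(11)={4}
  fail(15) 'dace': from fail(14)=4 chase 'e': 4 ⇒ 16;  out={6}∪out(16)={4,6,7}
  fail(10) 'bcbec': from fail(9)=11 chase 'c': 11→0 ⇒ 0;  out={3}∪out(0)={3}

Run:
i=0 'e': node 0→11  → match P4@[0:0]
i=1 'a': node 11→3 (via fail)
i=2 'a': node 3→3 (via fail)
i=3 'c': node 3→4
i=4 'e': node 4→16  → match P4@[4:4],P7@[2:4]
i=5 'b': node 16→1 (via fail)
i=6 'c': node 1→2  → match P0@[5:6]
i=7 'b': node 2→8
i=8 'e': node 8→9  → match P4@[8:8]
i=9 'c': node 9→10  → match P3@[5:9]
i=10 'a': node 10→3 (via fail)
i=11 'a': node 3→3 (via fail)
i=12 'd': node 3→6 (via fail)
i=13 'a': node 6→7  → match P2@[12:13]
i=14 'c': node 7→14
i=15 'e': node 14→15  → match P4@[15:15],P6@[12:15],P7@[13:15]
i=16 'c': node 15→0 (via fail)
i=17 'b': node 0→1
i=18 'a': node 1→3 (via fail)
i=19 'e': node 3→11 (via fail)  → match P4@[19:19]
i=20 'd': node 11→6 (via fail)
i=21 'b': node 6→1 (via fail)
i=22 'c': node 1→2  → match P0@[21:22]
i=23 'd': node 2→6 (via fail)
i=24 'b': node 6→1 (via fail)
i=25 'c': node 1→2  → match P0@[24:25]
i=26 'b': node 2→8
i=27 'd': node 8→12 (via fail)
i=28 'a': node 12→7 (via fail)  → match P2@[27:28]
i=29 'c': node 7→14
i=30 'a': node 14→3 (via fail)
i=31 'e': node 3→11 (via fail)  → match P4@[31:31]
i=32 'd': node 11→6 (via fail)
i=33 'd': node 6→6 (via fail)
i=34 'd': node 6→6 (via fail)
i=35 'b': node 6→1 (via fail)
i=36 'c': node 1→2  → match P0@[35:36]
i=37 'b': node 2→8
i=38 'e': node 8→9  → match P4@[38:38]
i=39 'c': node 9→10  → match P3@[35:39]
i=40 'a': node 10→3 (via fail)

Result: [[0,4],[4,4],[4,7],[6,0],[8,4],[9,3],[13,2],[15,4],[15,6],[15,7],[19,4],[22,0],[25,0],[28,2],[31,4],[36,0],[38,4],[39,3]]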